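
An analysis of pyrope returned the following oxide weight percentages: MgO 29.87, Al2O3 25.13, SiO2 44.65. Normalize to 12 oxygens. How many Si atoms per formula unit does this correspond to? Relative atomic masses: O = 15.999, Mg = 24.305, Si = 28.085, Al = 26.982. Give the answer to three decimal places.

MgO: 29.87/40.304 = 0.74112 mol → 0.74112 mol Mg, 0.74112 mol O.
Al2O3: 25.13/101.961 = 0.24647 mol → 0.49294 mol Al, 0.73941 mol O.
SiO2: 44.65/60.083 = 0.74314 mol → 0.74314 mol Si, 1.48628 mol O.
Total oxygen = 2.96681 mol. Normalization factor = 12/2.96681 = 4.04475.
Si per 12 O = 0.74314 × 4.04475 = 3.006.

3.006 Si apfu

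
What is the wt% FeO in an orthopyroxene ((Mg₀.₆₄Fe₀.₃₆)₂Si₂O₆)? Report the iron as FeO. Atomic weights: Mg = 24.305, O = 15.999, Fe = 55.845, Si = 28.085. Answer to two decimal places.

23.15 wt%

M((Mg₀.₆₄Fe₀.₃₆)₂Si₂O₆) = 223.483 g/mol; M(FeO) = 71.844 g/mol.
Moles FeO per formula unit = 0.72 Fe ÷ 1 = 0.7200.
FeO fraction = (0.7200 × 71.844) / 223.483 = 51.728/223.483 = 0.2315.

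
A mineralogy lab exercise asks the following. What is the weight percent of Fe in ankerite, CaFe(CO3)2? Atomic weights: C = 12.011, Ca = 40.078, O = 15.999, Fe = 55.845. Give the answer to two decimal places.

25.86 mass %

Molar mass of CaFe(CO3)2: 1*40.078 + 1*55.845 + 2*12.011 + 6*15.999 = 215.939 g/mol.
Mass of Fe per formula unit: 1 × 55.845 = 55.845 g.
Weight fraction Fe = 55.845 / 215.939 = 0.2586.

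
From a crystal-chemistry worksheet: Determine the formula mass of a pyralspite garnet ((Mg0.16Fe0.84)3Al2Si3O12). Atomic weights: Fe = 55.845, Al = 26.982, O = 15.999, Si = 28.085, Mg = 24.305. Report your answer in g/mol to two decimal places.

M = 0.48×24.305 + 2.52×55.845 + 2×26.982 + 3×28.085 + 12×15.999

482.60 g/mol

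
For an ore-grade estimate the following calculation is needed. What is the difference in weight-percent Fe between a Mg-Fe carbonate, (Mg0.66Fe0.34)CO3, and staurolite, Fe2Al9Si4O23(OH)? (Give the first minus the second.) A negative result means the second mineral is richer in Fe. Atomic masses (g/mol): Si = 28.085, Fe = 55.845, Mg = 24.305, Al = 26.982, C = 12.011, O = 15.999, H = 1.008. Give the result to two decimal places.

6.87 percentage points

Fe in (Mg0.66Fe0.34)CO3: molar mass 95.037 g/mol; 0.34×55.845 = 18.987 g → 19.98 wt%.
Fe in Fe2Al9Si4O23(OH): molar mass 851.852 g/mol; 2×55.845 = 111.690 g → 13.11 wt%.
Difference = 19.98 − 13.11 = 6.87 percentage points.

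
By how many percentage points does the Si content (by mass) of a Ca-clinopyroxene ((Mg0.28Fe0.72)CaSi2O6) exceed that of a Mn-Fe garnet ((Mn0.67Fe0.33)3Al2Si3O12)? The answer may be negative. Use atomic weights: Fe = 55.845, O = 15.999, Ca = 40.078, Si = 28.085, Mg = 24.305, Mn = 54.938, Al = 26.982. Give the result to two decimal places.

6.49 percentage points

M((Mg0.28Fe0.72)CaSi2O6) = 239.256 g/mol, so wt% Si = 56.170/239.256 × 100 = 23.48%.
M((Mn0.67Fe0.33)3Al2Si3O12) = 495.919 g/mol, so wt% Si = 84.255/495.919 × 100 = 16.99%.
23.48 − 16.99 = 6.49 pp.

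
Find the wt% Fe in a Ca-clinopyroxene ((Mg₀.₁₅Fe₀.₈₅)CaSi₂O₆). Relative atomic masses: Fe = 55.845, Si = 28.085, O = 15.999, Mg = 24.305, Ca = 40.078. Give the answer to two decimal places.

19.51 weight percent

M((Mg₀.₁₅Fe₀.₈₅)CaSi₂O₆) = 243.356 g/mol.
Fe contributes 0.85 × 55.845 = 47.468 g per mole.
47.468/243.356 = 0.1951 → 19.51%.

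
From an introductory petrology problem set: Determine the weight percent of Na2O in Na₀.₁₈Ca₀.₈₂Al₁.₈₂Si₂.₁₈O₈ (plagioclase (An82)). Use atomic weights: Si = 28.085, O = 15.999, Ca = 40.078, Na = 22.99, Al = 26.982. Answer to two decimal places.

Formula mass = 275.327 g/mol.
0.18 Na → 0.0900 mol Na2O per formula unit; M(Na2O) = 61.979, so Na2O mass = 5.578 g.
5.578/275.327 × 100 = 2.03 wt%.

2.03 wt%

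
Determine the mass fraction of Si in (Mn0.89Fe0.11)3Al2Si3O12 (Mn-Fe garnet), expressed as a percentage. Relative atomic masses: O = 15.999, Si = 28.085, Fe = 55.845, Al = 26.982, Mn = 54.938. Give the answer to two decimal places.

17.01 wt%

Molar mass of (Mn0.89Fe0.11)3Al2Si3O12: 2.67*54.938 + 0.33*55.845 + 2*26.982 + 3*28.085 + 12*15.999 = 495.320 g/mol.
Mass of Si per formula unit: 3 × 28.085 = 84.255 g.
Weight fraction Si = 84.255 / 495.320 = 0.1701.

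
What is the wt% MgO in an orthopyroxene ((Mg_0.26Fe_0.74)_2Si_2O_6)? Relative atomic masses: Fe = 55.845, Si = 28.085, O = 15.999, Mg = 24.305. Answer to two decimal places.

8.47 wt%

Molar mass of (Mg_0.26Fe_0.74)_2Si_2O_6 = 0.52×24.305 + 1.48×55.845 + 2×28.085 + 6×15.999 = 247.453 g/mol.
Each formula unit contains 0.52 Mg, equivalent to 0.52/1 = 0.5200 mol MgO.
M(MgO) = 1×24.305 + 1×15.999 = 40.304 g/mol.
Mass of MgO per formula unit = 0.5200 × 40.304 = 20.958 g.
MgO wt% = 20.958 / 247.453 × 100 = 8.47%.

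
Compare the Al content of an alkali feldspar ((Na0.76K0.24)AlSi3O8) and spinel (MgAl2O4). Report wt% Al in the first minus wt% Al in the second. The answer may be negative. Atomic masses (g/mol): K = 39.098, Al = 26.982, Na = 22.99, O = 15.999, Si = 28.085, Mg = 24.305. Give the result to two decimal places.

Al in (Na0.76K0.24)AlSi3O8: molar mass 266.085 g/mol; 1×26.982 = 26.982 g → 10.14 wt%.
Al in MgAl2O4: molar mass 142.265 g/mol; 2×26.982 = 53.964 g → 37.93 wt%.
Difference = 10.14 − 37.93 = -27.79 percentage points.

-27.79 percentage points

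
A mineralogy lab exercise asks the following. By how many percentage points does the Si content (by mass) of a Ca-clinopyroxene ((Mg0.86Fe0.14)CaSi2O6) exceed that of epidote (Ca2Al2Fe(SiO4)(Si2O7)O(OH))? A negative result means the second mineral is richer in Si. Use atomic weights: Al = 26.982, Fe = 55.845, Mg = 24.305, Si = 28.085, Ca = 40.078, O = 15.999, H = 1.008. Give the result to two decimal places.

7.98 percentage points

M((Mg0.86Fe0.14)CaSi2O6) = 220.963 g/mol, so wt% Si = 56.170/220.963 × 100 = 25.42%.
M(Ca2Al2Fe(SiO4)(Si2O7)O(OH)) = 483.215 g/mol, so wt% Si = 84.255/483.215 × 100 = 17.44%.
25.42 − 17.44 = 7.98 pp.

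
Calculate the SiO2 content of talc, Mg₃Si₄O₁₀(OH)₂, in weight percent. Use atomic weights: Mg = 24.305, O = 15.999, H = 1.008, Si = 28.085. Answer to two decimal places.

Molar mass of Mg₃Si₄O₁₀(OH)₂ = 3*24.305 + 4*28.085 + 12*15.999 + 2*1.008 = 379.259 g/mol.
Each formula unit contains 4 Si, equivalent to 4/1 = 4.0000 mol SiO2.
M(SiO2) = 1×28.085 + 2×15.999 = 60.083 g/mol.
Mass of SiO2 per formula unit = 4.0000 × 60.083 = 240.332 g.
SiO2 wt% = 240.332 / 379.259 × 100 = 63.37%.

63.37 wt%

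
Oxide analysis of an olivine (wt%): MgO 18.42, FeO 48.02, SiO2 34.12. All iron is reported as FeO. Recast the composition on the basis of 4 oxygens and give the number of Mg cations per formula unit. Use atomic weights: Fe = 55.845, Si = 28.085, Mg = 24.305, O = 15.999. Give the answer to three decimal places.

0.808 Mg apfu

MgO: 18.42/40.304 = 0.45703 mol → 0.45703 mol Mg, 0.45703 mol O.
FeO: 48.02/71.844 = 0.66839 mol → 0.66839 mol Fe, 0.66839 mol O.
SiO2: 34.12/60.083 = 0.56788 mol → 0.56788 mol Si, 1.13576 mol O.
Total oxygen = 2.26118 mol. Normalization factor = 4/2.26118 = 1.76899.
Mg per 4 O = 0.45703 × 1.76899 = 0.808.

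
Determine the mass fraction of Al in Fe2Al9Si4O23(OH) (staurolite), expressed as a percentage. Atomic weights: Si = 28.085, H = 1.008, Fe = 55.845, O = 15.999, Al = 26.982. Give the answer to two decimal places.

M(Fe2Al9Si4O23(OH)) = 851.852 g/mol.
Al contributes 9 × 26.982 = 242.838 g per mole.
242.838/851.852 = 0.2851 → 28.51%.

28.51 wt%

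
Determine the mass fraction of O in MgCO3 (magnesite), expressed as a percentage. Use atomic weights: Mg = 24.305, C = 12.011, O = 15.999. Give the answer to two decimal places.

M(MgCO3) = 84.313 g/mol.
O contributes 3 × 15.999 = 47.997 g per mole.
47.997/84.313 = 0.5693 → 56.93%.

56.93 mass %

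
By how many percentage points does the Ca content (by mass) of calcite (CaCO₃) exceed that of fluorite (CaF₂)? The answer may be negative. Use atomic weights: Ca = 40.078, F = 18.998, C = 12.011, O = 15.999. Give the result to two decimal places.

M(CaCO₃) = 100.086 g/mol, so wt% Ca = 40.078/100.086 × 100 = 40.04%.
M(CaF₂) = 78.074 g/mol, so wt% Ca = 40.078/78.074 × 100 = 51.33%.
40.04 − 51.33 = -11.29 pp.

-11.29 percentage points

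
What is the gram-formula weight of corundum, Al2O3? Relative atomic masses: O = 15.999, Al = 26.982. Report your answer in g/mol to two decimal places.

The formula mass is the sum 2×26.982 + 3×15.999.

101.96 g/mol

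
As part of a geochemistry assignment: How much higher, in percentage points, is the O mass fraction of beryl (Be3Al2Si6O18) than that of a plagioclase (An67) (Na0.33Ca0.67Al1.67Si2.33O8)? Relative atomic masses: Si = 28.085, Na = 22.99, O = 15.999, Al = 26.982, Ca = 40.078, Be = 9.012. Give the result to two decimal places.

6.68 percentage points

O in Be3Al2Si6O18: molar mass 537.492 g/mol; 18×15.999 = 287.982 g → 53.58 wt%.
O in Na0.33Ca0.67Al1.67Si2.33O8: molar mass 272.929 g/mol; 8×15.999 = 127.992 g → 46.90 wt%.
Difference = 53.58 − 46.90 = 6.68 percentage points.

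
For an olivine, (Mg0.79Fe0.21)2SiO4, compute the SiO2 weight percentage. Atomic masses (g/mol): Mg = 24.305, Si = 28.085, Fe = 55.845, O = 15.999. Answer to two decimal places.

M((Mg0.79Fe0.21)2SiO4) = 153.938 g/mol; M(SiO2) = 60.083 g/mol.
Moles SiO2 per formula unit = 1 Si ÷ 1 = 1.0000.
SiO2 fraction = (1.0000 × 60.083) / 153.938 = 60.083/153.938 = 0.3903.

39.03 wt%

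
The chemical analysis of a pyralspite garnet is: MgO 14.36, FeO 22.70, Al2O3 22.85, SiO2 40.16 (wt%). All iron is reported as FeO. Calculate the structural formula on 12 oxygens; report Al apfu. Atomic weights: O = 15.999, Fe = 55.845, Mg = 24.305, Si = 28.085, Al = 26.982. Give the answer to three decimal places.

MgO (M=40.304): mol = 0.35629; Mg = 0.35629, O = 0.35629.
FeO (M=71.844): mol = 0.31596; Fe = 0.31596, O = 0.31596.
Al2O3 (M=101.961): mol = 0.22411; Al = 0.44822, O = 0.67233.
SiO2 (M=60.083): mol = 0.66841; Si = 0.66841, O = 1.33682.
ΣO = 2.68140; factor = 12/ΣO = 4.47527.
Al apfu = 0.44822 × 4.47527 = 2.006.

2.006 Al apfu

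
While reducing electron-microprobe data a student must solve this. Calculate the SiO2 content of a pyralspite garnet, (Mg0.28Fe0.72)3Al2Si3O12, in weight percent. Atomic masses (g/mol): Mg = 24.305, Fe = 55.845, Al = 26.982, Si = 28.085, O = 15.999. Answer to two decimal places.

38.25 wt%

Molar mass of (Mg0.28Fe0.72)3Al2Si3O12 = 0.84*24.305 + 2.16*55.845 + 2*26.982 + 3*28.085 + 12*15.999 = 471.248 g/mol.
Each formula unit contains 3 Si, equivalent to 3/1 = 3.0000 mol SiO2.
M(SiO2) = 1×28.085 + 2×15.999 = 60.083 g/mol.
Mass of SiO2 per formula unit = 3.0000 × 60.083 = 180.249 g.
SiO2 wt% = 180.249 / 471.248 × 100 = 38.25%.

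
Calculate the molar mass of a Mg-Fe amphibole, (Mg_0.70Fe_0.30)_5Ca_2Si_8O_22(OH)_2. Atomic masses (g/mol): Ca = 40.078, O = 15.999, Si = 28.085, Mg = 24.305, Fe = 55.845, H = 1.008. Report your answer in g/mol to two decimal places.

The formula mass is the sum 3.50×24.305 + 1.50×55.845 + 2×40.078 + 8×28.085 + 24×15.999 + 2×1.008.

859.66 g/mol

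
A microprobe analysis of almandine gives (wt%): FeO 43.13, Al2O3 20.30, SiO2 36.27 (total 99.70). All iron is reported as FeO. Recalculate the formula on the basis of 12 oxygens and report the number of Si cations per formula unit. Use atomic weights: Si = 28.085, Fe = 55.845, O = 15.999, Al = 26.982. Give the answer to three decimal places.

3.012 Si apfu

FeO: 43.13/71.844 = 0.60033 mol → 0.60033 mol Fe, 0.60033 mol O.
Al2O3: 20.30/101.961 = 0.19910 mol → 0.39820 mol Al, 0.59730 mol O.
SiO2: 36.27/60.083 = 0.60366 mol → 0.60366 mol Si, 1.20732 mol O.
Total oxygen = 2.40495 mol. Normalization factor = 12/2.40495 = 4.98971.
Si per 12 O = 0.60366 × 4.98971 = 3.012.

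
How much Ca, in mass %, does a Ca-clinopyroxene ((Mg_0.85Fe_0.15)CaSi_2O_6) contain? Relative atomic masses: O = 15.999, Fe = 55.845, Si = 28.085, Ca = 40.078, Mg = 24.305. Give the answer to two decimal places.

18.11 mass %

Molar mass of (Mg_0.85Fe_0.15)CaSi_2O_6: 0.85×24.305 + 0.15×55.845 + 1×40.078 + 2×28.085 + 6×15.999 = 221.278 g/mol.
Mass of Ca per formula unit: 1 × 40.078 = 40.078 g.
Weight fraction Ca = 40.078 / 221.278 = 0.1811.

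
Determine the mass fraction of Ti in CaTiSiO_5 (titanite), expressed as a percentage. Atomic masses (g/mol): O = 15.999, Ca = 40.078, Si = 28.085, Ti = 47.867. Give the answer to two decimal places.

24.42 mass %

Formula mass = 1·40.078 + 1·47.867 + 1·28.085 + 5·15.999 = 196.025 g/mol, of which 47.867 g is Ti.
So Ti makes up 47.867/196.025 = 0.2442 of the mass, i.e. 24.42%.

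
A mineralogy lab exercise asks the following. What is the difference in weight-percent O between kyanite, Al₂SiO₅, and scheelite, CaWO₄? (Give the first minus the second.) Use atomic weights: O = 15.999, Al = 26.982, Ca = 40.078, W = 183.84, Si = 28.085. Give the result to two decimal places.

O in Al₂SiO₅: molar mass 162.044 g/mol; 5×15.999 = 79.995 g → 49.37 wt%.
O in CaWO₄: molar mass 287.914 g/mol; 4×15.999 = 63.996 g → 22.23 wt%.
Difference = 49.37 − 22.23 = 27.14 percentage points.

27.14 percentage points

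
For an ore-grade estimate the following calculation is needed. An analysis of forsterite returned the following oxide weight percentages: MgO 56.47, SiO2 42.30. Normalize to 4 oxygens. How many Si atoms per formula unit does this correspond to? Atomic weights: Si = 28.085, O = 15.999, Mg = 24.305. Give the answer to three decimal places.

1.002 Si apfu

56.47 wt% MgO ÷ 40.304 g/mol = 1.40110 mol, giving 1.40110 Mg and 1.40110 O.
42.30 wt% SiO2 ÷ 60.083 g/mol = 0.70403 mol, giving 0.70403 Si and 1.40806 O.
Oxygen sums to 2.80916; scaling by 4/2.80916 = 1.42391 puts the formula on 4 O.
Si: 0.70403 × 1.42391 = 1.002 atoms per formula unit.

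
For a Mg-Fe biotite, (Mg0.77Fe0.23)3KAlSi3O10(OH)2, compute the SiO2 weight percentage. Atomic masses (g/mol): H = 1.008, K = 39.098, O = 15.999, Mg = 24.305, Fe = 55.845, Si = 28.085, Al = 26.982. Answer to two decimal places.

M((Mg0.77Fe0.23)3KAlSi3O10(OH)2) = 439.017 g/mol; M(SiO2) = 60.083 g/mol.
Moles SiO2 per formula unit = 3 Si ÷ 1 = 3.0000.
SiO2 fraction = (3.0000 × 60.083) / 439.017 = 180.249/439.017 = 0.4106.

41.06 wt%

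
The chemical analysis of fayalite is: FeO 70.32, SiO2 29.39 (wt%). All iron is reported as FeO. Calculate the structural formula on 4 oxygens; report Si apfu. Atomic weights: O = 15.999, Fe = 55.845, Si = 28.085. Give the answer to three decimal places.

FeO (M=71.844): mol = 0.97879; Fe = 0.97879, O = 0.97879.
SiO2 (M=60.083): mol = 0.48916; Si = 0.48916, O = 0.97832.
ΣO = 1.95711; factor = 4/ΣO = 2.04383.
Si apfu = 0.48916 × 2.04383 = 1.000.

1.000 Si apfu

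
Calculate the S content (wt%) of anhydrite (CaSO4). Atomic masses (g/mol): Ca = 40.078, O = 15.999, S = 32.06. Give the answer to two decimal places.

M(CaSO4) = 136.134 g/mol.
S contributes 1 × 32.06 = 32.060 g per mole.
32.060/136.134 = 0.2355 → 23.55%.

23.55 wt%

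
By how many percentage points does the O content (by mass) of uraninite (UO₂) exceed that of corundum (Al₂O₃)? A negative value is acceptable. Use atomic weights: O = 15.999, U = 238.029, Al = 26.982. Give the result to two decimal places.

-35.22 percentage points

First mineral: 31.998 g O in 270.027 g formula = 11.85 wt% O.
Second mineral: 47.997 g O in 101.961 g formula = 47.07 wt% O.
11.85% − 47.07% gives a difference of -35.22 percentage points.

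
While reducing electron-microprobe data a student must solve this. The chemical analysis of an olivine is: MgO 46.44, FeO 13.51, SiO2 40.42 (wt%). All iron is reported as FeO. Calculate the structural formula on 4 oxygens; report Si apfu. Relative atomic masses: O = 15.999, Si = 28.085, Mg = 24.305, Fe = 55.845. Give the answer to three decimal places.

MgO (M=40.304): mol = 1.15224; Mg = 1.15224, O = 1.15224.
FeO (M=71.844): mol = 0.18805; Fe = 0.18805, O = 0.18805.
SiO2 (M=60.083): mol = 0.67274; Si = 0.67274, O = 1.34548.
ΣO = 2.68577; factor = 4/ΣO = 1.48933.
Si apfu = 0.67274 × 1.48933 = 1.002.

1.002 Si apfu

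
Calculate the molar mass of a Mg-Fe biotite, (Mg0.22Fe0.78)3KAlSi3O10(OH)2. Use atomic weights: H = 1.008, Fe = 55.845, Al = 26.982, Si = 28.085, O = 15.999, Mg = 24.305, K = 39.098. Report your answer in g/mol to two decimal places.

491.06 g/mol

Mg: 0.66 × 24.305 = 16.0413
Fe: 2.34 × 55.845 = 130.6773
K: 1 × 39.098 = 39.0980
Al: 1 × 26.982 = 26.9820
Si: 3 × 28.085 = 84.2550
O: 12 × 15.999 = 191.9880
H: 2 × 1.008 = 2.0160
Summing the contributions gives the formula mass.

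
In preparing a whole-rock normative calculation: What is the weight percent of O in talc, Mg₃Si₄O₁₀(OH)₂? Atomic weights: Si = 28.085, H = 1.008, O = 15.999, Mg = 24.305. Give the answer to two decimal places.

50.62 mass %

Formula mass = 3×24.305 + 4×28.085 + 12×15.999 + 2×1.008 = 379.259 g/mol, of which 191.988 g is O.
So O makes up 191.988/379.259 = 0.5062 of the mass, i.e. 50.62%.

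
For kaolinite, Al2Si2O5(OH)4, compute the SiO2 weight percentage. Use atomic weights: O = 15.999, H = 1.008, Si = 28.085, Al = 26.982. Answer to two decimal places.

M(Al2Si2O5(OH)4) = 258.157 g/mol; M(SiO2) = 60.083 g/mol.
Moles SiO2 per formula unit = 2 Si ÷ 1 = 2.0000.
SiO2 fraction = (2.0000 × 60.083) / 258.157 = 120.166/258.157 = 0.4655.

46.55 wt%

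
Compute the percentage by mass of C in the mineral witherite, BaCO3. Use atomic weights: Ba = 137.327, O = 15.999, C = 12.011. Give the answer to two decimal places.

6.09 weight percent

Molar mass of BaCO3: 1·137.327 + 1·12.011 + 3·15.999 = 197.335 g/mol.
Mass of C per formula unit: 1 × 12.011 = 12.011 g.
Weight fraction C = 12.011 / 197.335 = 0.0609.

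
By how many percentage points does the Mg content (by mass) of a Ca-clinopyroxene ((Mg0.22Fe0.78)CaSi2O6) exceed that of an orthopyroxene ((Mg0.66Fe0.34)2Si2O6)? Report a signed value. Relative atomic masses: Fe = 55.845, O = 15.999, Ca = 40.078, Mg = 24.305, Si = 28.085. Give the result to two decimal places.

-12.22 percentage points

M((Mg0.22Fe0.78)CaSi2O6) = 241.148 g/mol, so wt% Mg = 5.347/241.148 × 100 = 2.22%.
M((Mg0.66Fe0.34)2Si2O6) = 222.221 g/mol, so wt% Mg = 32.083/222.221 × 100 = 14.44%.
2.22 − 14.44 = -12.22 pp.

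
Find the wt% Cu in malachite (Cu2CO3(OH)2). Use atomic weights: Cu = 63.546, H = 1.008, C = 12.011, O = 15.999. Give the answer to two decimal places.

57.48 mass %

Formula mass = 2×63.546 + 1×12.011 + 5×15.999 + 2×1.008 = 221.114 g/mol, of which 127.092 g is Cu.
So Cu makes up 127.092/221.114 = 0.5748 of the mass, i.e. 57.48%.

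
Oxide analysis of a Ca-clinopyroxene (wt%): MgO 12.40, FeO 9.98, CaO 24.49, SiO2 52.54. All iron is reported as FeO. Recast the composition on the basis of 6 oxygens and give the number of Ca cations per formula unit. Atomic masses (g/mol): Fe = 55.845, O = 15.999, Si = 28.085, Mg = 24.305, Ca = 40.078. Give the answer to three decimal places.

MgO: 12.40/40.304 = 0.30766 mol → 0.30766 mol Mg, 0.30766 mol O.
FeO: 9.98/71.844 = 0.13891 mol → 0.13891 mol Fe, 0.13891 mol O.
CaO: 24.49/56.077 = 0.43672 mol → 0.43672 mol Ca, 0.43672 mol O.
SiO2: 52.54/60.083 = 0.87446 mol → 0.87446 mol Si, 1.74892 mol O.
Total oxygen = 2.63221 mol. Normalization factor = 6/2.63221 = 2.27945.
Ca per 6 O = 0.43672 × 2.27945 = 0.995.

0.995 Ca apfu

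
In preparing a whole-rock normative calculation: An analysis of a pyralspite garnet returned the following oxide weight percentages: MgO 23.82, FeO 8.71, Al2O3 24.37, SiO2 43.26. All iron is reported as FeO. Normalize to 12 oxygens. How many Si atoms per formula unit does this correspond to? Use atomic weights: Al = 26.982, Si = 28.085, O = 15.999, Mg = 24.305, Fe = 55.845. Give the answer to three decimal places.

MgO: 23.82/40.304 = 0.59101 mol → 0.59101 mol Mg, 0.59101 mol O.
FeO: 8.71/71.844 = 0.12123 mol → 0.12123 mol Fe, 0.12123 mol O.
Al2O3: 24.37/101.961 = 0.23901 mol → 0.47802 mol Al, 0.71703 mol O.
SiO2: 43.26/60.083 = 0.72000 mol → 0.72000 mol Si, 1.44000 mol O.
Total oxygen = 2.86927 mol. Normalization factor = 12/2.86927 = 4.18225.
Si per 12 O = 0.72000 × 4.18225 = 3.011.

3.011 Si apfu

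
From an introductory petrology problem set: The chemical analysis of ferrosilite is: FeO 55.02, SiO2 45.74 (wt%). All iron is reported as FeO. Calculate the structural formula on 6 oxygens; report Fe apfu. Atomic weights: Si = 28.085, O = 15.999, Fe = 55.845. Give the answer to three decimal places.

FeO: 55.02/71.844 = 0.76583 mol → 0.76583 mol Fe, 0.76583 mol O.
SiO2: 45.74/60.083 = 0.76128 mol → 0.76128 mol Si, 1.52256 mol O.
Total oxygen = 2.28839 mol. Normalization factor = 6/2.28839 = 2.62193.
Fe per 6 O = 0.76583 × 2.62193 = 2.008.

2.008 Fe apfu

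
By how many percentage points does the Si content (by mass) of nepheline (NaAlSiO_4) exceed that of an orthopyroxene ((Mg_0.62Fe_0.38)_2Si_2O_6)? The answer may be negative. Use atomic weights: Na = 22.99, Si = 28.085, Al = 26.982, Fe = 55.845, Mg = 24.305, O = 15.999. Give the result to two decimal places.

First mineral: 28.085 g Si in 142.053 g formula = 19.77 wt% Si.
Second mineral: 56.170 g Si in 224.744 g formula = 24.99 wt% Si.
19.77% − 24.99% gives a difference of -5.22 percentage points.

-5.22 percentage points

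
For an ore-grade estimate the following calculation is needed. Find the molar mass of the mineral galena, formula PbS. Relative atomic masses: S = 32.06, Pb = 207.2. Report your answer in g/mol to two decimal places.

The formula mass is the sum 1(207.2) + 1(32.06).

239.26 g/mol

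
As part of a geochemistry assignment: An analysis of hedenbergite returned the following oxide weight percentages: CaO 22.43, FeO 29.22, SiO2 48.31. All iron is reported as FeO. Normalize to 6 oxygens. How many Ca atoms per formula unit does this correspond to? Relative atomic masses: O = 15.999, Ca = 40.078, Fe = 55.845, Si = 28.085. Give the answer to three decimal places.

22.43 wt% CaO ÷ 56.077 g/mol = 0.39999 mol, giving 0.39999 Ca and 0.39999 O.
29.22 wt% FeO ÷ 71.844 g/mol = 0.40671 mol, giving 0.40671 Fe and 0.40671 O.
48.31 wt% SiO2 ÷ 60.083 g/mol = 0.80405 mol, giving 0.80405 Si and 1.60810 O.
Oxygen sums to 2.41480; scaling by 6/2.41480 = 2.48468 puts the formula on 6 O.
Ca: 0.39999 × 2.48468 = 0.994 atoms per formula unit.

0.994 Ca apfu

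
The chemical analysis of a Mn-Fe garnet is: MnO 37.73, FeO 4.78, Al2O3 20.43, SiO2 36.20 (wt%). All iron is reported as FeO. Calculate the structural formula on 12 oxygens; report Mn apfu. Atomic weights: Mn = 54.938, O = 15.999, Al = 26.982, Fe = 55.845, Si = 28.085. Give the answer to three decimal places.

2.654 Mn apfu

MnO (M=70.937): mol = 0.53188; Mn = 0.53188, O = 0.53188.
FeO (M=71.844): mol = 0.06653; Fe = 0.06653, O = 0.06653.
Al2O3 (M=101.961): mol = 0.20037; Al = 0.40074, O = 0.60111.
SiO2 (M=60.083): mol = 0.60250; Si = 0.60250, O = 1.20500.
ΣO = 2.40452; factor = 12/ΣO = 4.99060.
Mn apfu = 0.53188 × 4.99060 = 2.654.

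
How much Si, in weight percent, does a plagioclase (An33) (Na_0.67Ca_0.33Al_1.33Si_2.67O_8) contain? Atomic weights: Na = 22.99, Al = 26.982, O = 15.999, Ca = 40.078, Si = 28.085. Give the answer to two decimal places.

Formula mass = 0.67*22.99 + 0.33*40.078 + 1.33*26.982 + 2.67*28.085 + 8*15.999 = 267.494 g/mol, of which 74.987 g is Si.
So Si makes up 74.987/267.494 = 0.2803 of the mass, i.e. 28.03%.

28.03 weight percent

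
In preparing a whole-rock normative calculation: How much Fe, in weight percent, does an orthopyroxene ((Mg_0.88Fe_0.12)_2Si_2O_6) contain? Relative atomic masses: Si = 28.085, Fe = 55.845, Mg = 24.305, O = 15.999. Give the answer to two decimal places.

Formula mass = 1.76*24.305 + 0.24*55.845 + 2*28.085 + 6*15.999 = 208.344 g/mol, of which 13.403 g is Fe.
So Fe makes up 13.403/208.344 = 0.0643 of the mass, i.e. 6.43%.

6.43 weight percent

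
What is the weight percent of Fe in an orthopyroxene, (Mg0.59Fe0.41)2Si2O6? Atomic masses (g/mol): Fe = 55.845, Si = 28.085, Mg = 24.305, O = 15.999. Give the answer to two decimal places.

Molar mass of (Mg0.59Fe0.41)2Si2O6: 1.18×24.305 + 0.82×55.845 + 2×28.085 + 6×15.999 = 226.637 g/mol.
Mass of Fe per formula unit: 0.82 × 55.845 = 45.793 g.
Weight fraction Fe = 45.793 / 226.637 = 0.2021.

20.21 wt%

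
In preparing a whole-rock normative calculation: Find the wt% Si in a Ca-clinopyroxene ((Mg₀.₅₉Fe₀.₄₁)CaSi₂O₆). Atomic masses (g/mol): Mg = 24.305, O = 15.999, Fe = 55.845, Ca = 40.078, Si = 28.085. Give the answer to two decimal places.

Molar mass of (Mg₀.₅₉Fe₀.₄₁)CaSi₂O₆: 0.59·24.305 + 0.41·55.845 + 1·40.078 + 2·28.085 + 6·15.999 = 229.478 g/mol.
Mass of Si per formula unit: 2 × 28.085 = 56.170 g.
Weight fraction Si = 56.170 / 229.478 = 0.2448.

24.48 mass %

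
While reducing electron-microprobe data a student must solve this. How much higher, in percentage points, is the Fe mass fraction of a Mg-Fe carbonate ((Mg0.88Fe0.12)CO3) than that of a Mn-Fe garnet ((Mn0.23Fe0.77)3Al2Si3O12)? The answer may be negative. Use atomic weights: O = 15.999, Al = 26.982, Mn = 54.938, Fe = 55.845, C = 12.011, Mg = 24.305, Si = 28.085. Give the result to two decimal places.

First mineral: 6.701 g Fe in 88.098 g formula = 7.61 wt% Fe.
Second mineral: 129.002 g Fe in 497.116 g formula = 25.95 wt% Fe.
7.61% − 25.95% gives a difference of -18.34 percentage points.

-18.34 percentage points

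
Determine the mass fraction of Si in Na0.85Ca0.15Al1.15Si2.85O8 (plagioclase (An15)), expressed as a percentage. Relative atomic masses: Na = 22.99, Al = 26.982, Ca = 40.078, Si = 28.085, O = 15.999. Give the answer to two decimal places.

Formula mass = 0.85·22.99 + 0.15·40.078 + 1.15·26.982 + 2.85·28.085 + 8·15.999 = 264.617 g/mol, of which 80.042 g is Si.
So Si makes up 80.042/264.617 = 0.3025 of the mass, i.e. 30.25%.

30.25 wt%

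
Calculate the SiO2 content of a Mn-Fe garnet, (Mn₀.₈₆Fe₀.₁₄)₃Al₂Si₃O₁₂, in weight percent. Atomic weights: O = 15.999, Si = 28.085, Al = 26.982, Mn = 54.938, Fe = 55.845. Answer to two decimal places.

36.38 wt%

Formula mass = 495.402 g/mol.
3 Si → 3.0000 mol SiO2 per formula unit; M(SiO2) = 60.083, so SiO2 mass = 180.249 g.
180.249/495.402 × 100 = 36.38 wt%.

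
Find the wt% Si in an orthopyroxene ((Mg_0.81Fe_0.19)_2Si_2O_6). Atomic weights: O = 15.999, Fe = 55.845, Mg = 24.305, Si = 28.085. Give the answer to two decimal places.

26.40 wt%

M((Mg_0.81Fe_0.19)_2Si_2O_6) = 212.759 g/mol.
Si contributes 2 × 28.085 = 56.170 g per mole.
56.170/212.759 = 0.2640 → 26.40%.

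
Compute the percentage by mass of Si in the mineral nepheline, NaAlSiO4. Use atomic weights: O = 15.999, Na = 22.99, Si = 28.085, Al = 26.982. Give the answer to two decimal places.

Formula mass = 1*22.99 + 1*26.982 + 1*28.085 + 4*15.999 = 142.053 g/mol, of which 28.085 g is Si.
So Si makes up 28.085/142.053 = 0.1977 of the mass, i.e. 19.77%.

19.77 mass %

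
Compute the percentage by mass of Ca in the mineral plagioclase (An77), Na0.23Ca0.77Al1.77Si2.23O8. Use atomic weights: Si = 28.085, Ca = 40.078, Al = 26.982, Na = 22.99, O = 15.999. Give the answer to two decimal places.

Formula mass = 0.23*22.99 + 0.77*40.078 + 1.77*26.982 + 2.23*28.085 + 8*15.999 = 274.527 g/mol, of which 30.860 g is Ca.
So Ca makes up 30.860/274.527 = 0.1124 of the mass, i.e. 11.24%.

11.24 mass %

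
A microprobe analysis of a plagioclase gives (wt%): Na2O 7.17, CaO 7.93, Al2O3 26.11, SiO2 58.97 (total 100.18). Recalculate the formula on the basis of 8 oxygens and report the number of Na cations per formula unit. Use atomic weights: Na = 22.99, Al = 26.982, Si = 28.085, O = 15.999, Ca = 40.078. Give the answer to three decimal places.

Na2O (M=61.979): mol = 0.11568; Na = 0.23136, O = 0.11568.
CaO (M=56.077): mol = 0.14141; Ca = 0.14141, O = 0.14141.
Al2O3 (M=101.961): mol = 0.25608; Al = 0.51216, O = 0.76824.
SiO2 (M=60.083): mol = 0.98148; Si = 0.98148, O = 1.96296.
ΣO = 2.98829; factor = 8/ΣO = 2.67712.
Na apfu = 0.23136 × 2.67712 = 0.619.

0.619 Na apfu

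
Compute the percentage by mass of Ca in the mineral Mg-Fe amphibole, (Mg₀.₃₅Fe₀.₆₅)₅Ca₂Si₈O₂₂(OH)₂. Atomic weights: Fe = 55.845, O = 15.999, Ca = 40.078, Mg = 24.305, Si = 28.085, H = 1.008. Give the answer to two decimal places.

Formula mass = 1.75×24.305 + 3.25×55.845 + 2×40.078 + 8×28.085 + 24×15.999 + 2×1.008 = 914.858 g/mol, of which 80.156 g is Ca.
So Ca makes up 80.156/914.858 = 0.0876 of the mass, i.e. 8.76%.

8.76 weight percent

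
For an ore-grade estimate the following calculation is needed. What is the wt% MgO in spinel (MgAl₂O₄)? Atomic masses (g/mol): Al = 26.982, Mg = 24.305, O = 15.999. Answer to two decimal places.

28.33 wt%

M(MgAl₂O₄) = 142.265 g/mol; M(MgO) = 40.304 g/mol.
Moles MgO per formula unit = 1 Mg ÷ 1 = 1.0000.
MgO fraction = (1.0000 × 40.304) / 142.265 = 40.304/142.265 = 0.2833.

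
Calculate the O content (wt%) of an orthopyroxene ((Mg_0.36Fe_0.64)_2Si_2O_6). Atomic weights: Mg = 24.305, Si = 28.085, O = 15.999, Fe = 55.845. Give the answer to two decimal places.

M((Mg_0.36Fe_0.64)_2Si_2O_6) = 241.145 g/mol.
O contributes 6 × 15.999 = 95.994 g per mole.
95.994/241.145 = 0.3981 → 39.81%.

39.81 wt%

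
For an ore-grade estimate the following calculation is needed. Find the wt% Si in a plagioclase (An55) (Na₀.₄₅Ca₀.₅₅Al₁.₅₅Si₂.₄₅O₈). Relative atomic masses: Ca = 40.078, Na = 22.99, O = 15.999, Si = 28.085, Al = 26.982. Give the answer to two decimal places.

M(Na₀.₄₅Ca₀.₅₅Al₁.₅₅Si₂.₄₅O₈) = 271.011 g/mol.
Si contributes 2.45 × 28.085 = 68.808 g per mole.
68.808/271.011 = 0.2539 → 25.39%.

25.39 wt%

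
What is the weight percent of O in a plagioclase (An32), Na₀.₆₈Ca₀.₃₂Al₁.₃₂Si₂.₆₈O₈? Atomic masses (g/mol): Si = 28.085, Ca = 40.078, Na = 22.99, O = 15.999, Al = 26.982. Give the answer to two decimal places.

47.88 mass %

M(Na₀.₆₈Ca₀.₃₂Al₁.₃₂Si₂.₆₈O₈) = 267.334 g/mol.
O contributes 8 × 15.999 = 127.992 g per mole.
127.992/267.334 = 0.4788 → 47.88%.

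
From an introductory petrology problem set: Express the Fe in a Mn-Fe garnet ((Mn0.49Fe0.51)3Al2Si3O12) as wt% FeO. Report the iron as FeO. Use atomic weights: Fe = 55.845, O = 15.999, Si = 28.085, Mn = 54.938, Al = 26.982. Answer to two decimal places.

Formula mass = 496.409 g/mol.
1.53 Fe → 1.5300 mol FeO per formula unit; M(FeO) = 71.844, so FeO mass = 109.921 g.
109.921/496.409 × 100 = 22.14 wt%.

22.14 wt%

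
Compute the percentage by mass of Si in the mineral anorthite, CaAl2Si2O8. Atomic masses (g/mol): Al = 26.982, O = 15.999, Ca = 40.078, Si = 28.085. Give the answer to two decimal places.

20.19 wt%

Molar mass of CaAl2Si2O8: 1*40.078 + 2*26.982 + 2*28.085 + 8*15.999 = 278.204 g/mol.
Mass of Si per formula unit: 2 × 28.085 = 56.170 g.
Weight fraction Si = 56.170 / 278.204 = 0.2019.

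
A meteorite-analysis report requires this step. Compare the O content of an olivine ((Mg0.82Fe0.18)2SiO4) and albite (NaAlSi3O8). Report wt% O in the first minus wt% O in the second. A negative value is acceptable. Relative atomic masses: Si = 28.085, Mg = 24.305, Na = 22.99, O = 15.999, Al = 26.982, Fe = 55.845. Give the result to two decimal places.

-6.72 percentage points

First mineral: 63.996 g O in 152.045 g formula = 42.09 wt% O.
Second mineral: 127.992 g O in 262.219 g formula = 48.81 wt% O.
42.09% − 48.81% gives a difference of -6.72 percentage points.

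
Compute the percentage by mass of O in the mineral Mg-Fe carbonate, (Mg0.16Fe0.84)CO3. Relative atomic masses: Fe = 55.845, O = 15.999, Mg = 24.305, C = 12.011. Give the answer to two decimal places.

43.32 weight percent

M((Mg0.16Fe0.84)CO3) = 110.807 g/mol.
O contributes 3 × 15.999 = 47.997 g per mole.
47.997/110.807 = 0.4332 → 43.32%.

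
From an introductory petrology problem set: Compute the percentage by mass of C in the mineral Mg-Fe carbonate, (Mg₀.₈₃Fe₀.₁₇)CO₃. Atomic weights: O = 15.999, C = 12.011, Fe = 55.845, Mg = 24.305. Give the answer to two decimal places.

Molar mass of (Mg₀.₈₃Fe₀.₁₇)CO₃: 0.83·24.305 + 0.17·55.845 + 1·12.011 + 3·15.999 = 89.675 g/mol.
Mass of C per formula unit: 1 × 12.011 = 12.011 g.
Weight fraction C = 12.011 / 89.675 = 0.1339.

13.39 weight percent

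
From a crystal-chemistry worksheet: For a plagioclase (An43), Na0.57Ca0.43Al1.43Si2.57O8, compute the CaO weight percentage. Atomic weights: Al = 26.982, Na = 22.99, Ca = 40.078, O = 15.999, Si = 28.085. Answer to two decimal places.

Formula mass = 269.093 g/mol.
0.43 Ca → 0.4300 mol CaO per formula unit; M(CaO) = 56.077, so CaO mass = 24.113 g.
24.113/269.093 × 100 = 8.96 wt%.

8.96 wt%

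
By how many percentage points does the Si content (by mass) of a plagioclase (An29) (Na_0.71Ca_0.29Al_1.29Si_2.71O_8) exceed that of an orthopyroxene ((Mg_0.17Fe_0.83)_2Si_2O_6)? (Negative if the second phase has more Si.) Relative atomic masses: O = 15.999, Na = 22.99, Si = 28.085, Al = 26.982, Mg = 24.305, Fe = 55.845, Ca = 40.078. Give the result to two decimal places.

6.33 percentage points

Si in Na_0.71Ca_0.29Al_1.29Si_2.71O_8: molar mass 266.855 g/mol; 2.71×28.085 = 76.110 g → 28.52 wt%.
Si in (Mg_0.17Fe_0.83)_2Si_2O_6: molar mass 253.130 g/mol; 2×28.085 = 56.170 g → 22.19 wt%.
Difference = 28.52 − 22.19 = 6.33 percentage points.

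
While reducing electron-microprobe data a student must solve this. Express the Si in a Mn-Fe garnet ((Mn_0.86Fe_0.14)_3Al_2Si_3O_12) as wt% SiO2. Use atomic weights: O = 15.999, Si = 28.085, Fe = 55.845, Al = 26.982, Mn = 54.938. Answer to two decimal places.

Molar mass of (Mn_0.86Fe_0.14)_3Al_2Si_3O_12 = 2.58×54.938 + 0.42×55.845 + 2×26.982 + 3×28.085 + 12×15.999 = 495.402 g/mol.
Each formula unit contains 3 Si, equivalent to 3/1 = 3.0000 mol SiO2.
M(SiO2) = 1×28.085 + 2×15.999 = 60.083 g/mol.
Mass of SiO2 per formula unit = 3.0000 × 60.083 = 180.249 g.
SiO2 wt% = 180.249 / 495.402 × 100 = 36.38%.

36.38 wt%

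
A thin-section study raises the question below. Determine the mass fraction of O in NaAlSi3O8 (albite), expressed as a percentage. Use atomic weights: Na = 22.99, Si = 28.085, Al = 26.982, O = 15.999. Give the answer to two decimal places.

48.81 mass %

M(NaAlSi3O8) = 262.219 g/mol.
O contributes 8 × 15.999 = 127.992 g per mole.
127.992/262.219 = 0.4881 → 48.81%.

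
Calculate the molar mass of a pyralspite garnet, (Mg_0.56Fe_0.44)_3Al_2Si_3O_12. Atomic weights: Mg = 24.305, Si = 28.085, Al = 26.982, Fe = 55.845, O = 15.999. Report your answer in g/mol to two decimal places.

M = 1.68·24.305 + 1.32·55.845 + 2·26.982 + 3·28.085 + 12·15.999

444.75 g/mol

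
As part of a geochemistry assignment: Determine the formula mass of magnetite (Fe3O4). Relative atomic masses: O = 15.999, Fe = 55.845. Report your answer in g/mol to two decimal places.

The formula mass is the sum 3*55.845 + 4*15.999.

231.53 g/mol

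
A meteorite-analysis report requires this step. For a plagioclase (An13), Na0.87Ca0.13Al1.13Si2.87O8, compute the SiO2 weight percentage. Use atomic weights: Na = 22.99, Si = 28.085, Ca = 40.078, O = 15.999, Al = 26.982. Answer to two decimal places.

65.24 wt%

Formula mass = 264.297 g/mol.
2.87 Si → 2.8700 mol SiO2 per formula unit; M(SiO2) = 60.083, so SiO2 mass = 172.438 g.
172.438/264.297 × 100 = 65.24 wt%.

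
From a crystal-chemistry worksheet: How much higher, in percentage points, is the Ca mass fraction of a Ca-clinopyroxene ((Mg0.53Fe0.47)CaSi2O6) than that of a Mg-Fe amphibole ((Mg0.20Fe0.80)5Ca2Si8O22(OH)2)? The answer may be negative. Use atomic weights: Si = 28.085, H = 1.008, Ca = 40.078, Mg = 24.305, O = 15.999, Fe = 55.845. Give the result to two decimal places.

First mineral: 40.078 g Ca in 231.371 g formula = 17.32 wt% Ca.
Second mineral: 80.156 g Ca in 938.513 g formula = 8.54 wt% Ca.
17.32% − 8.54% gives a difference of 8.78 percentage points.

8.78 percentage points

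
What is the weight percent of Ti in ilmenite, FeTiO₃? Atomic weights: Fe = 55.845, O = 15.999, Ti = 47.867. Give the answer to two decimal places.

Molar mass of FeTiO₃: 1*55.845 + 1*47.867 + 3*15.999 = 151.709 g/mol.
Mass of Ti per formula unit: 1 × 47.867 = 47.867 g.
Weight fraction Ti = 47.867 / 151.709 = 0.3155.

31.55 mass %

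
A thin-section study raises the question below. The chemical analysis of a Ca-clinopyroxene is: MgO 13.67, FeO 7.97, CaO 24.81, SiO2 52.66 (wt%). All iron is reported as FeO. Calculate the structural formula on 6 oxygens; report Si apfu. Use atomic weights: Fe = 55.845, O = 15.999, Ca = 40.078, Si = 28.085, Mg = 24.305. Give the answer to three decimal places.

1.988 Si apfu

13.67 wt% MgO ÷ 40.304 g/mol = 0.33917 mol, giving 0.33917 Mg and 0.33917 O.
7.97 wt% FeO ÷ 71.844 g/mol = 0.11093 mol, giving 0.11093 Fe and 0.11093 O.
24.81 wt% CaO ÷ 56.077 g/mol = 0.44243 mol, giving 0.44243 Ca and 0.44243 O.
52.66 wt% SiO2 ÷ 60.083 g/mol = 0.87645 mol, giving 0.87645 Si and 1.75290 O.
Oxygen sums to 2.64543; scaling by 6/2.64543 = 2.26806 puts the formula on 6 O.
Si: 0.87645 × 2.26806 = 1.988 atoms per formula unit.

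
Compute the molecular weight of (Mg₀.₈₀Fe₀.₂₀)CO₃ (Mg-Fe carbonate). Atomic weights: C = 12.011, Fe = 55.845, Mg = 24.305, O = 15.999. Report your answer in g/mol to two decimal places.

90.62 g/mol

Mg: 0.80 × 24.305 = 19.4440
Fe: 0.20 × 55.845 = 11.1690
C: 1 × 12.011 = 12.0110
O: 3 × 15.999 = 47.9970
Summing the contributions gives the formula mass.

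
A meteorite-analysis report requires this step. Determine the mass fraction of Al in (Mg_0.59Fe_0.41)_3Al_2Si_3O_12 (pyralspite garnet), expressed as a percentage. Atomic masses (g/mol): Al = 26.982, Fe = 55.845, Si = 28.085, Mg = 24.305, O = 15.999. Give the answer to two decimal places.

12.21 mass %

Formula mass = 1.77·24.305 + 1.23·55.845 + 2·26.982 + 3·28.085 + 12·15.999 = 441.916 g/mol, of which 53.964 g is Al.
So Al makes up 53.964/441.916 = 0.1221 of the mass, i.e. 12.21%.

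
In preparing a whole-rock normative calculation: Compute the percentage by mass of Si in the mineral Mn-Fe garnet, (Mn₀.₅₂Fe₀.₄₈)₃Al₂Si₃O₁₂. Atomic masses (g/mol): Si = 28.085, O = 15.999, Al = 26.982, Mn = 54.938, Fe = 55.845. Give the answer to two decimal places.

16.98 wt%

Molar mass of (Mn₀.₅₂Fe₀.₄₈)₃Al₂Si₃O₁₂: 1.56*54.938 + 1.44*55.845 + 2*26.982 + 3*28.085 + 12*15.999 = 496.327 g/mol.
Mass of Si per formula unit: 3 × 28.085 = 84.255 g.
Weight fraction Si = 84.255 / 496.327 = 0.1698.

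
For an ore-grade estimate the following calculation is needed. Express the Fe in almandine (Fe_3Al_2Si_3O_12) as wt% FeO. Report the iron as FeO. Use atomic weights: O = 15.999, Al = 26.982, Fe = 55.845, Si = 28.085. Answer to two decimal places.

M(Fe_3Al_2Si_3O_12) = 497.742 g/mol; M(FeO) = 71.844 g/mol.
Moles FeO per formula unit = 3 Fe ÷ 1 = 3.0000.
FeO fraction = (3.0000 × 71.844) / 497.742 = 215.532/497.742 = 0.4330.

43.30 wt%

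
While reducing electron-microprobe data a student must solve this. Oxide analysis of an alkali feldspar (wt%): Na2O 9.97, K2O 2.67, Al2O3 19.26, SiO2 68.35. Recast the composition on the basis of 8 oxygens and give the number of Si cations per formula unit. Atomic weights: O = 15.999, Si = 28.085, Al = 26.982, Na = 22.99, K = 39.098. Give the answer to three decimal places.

Na2O (M=61.979): mol = 0.16086; Na = 0.32172, O = 0.16086.
K2O (M=94.195): mol = 0.02835; K = 0.05670, O = 0.02835.
Al2O3 (M=101.961): mol = 0.18890; Al = 0.37780, O = 0.56670.
SiO2 (M=60.083): mol = 1.13759; Si = 1.13759, O = 2.27518.
ΣO = 3.03109; factor = 8/ΣO = 2.63931.
Si apfu = 1.13759 × 2.63931 = 3.002.

3.002 Si apfu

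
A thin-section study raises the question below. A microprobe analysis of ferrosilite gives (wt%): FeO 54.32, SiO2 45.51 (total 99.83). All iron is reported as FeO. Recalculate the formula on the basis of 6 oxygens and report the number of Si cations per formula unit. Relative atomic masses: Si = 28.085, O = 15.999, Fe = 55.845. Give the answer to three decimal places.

2.001 Si apfu

FeO (M=71.844): mol = 0.75608; Fe = 0.75608, O = 0.75608.
SiO2 (M=60.083): mol = 0.75745; Si = 0.75745, O = 1.51490.
ΣO = 2.27098; factor = 6/ΣO = 2.64203.
Si apfu = 0.75745 × 2.64203 = 2.001.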